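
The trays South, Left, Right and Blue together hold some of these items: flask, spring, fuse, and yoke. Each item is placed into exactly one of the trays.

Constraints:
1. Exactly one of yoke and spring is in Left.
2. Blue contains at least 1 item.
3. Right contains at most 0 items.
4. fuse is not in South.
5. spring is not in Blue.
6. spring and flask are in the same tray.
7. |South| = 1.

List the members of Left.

Left = {flask, spring}

From (4): fuse ∉ South.
From (5): spring ∉ Blue.
(3): Right already has 0, so the rest are out.
(6): flask matches spring: flask ∉ Blue.
Suppose flask ∉ Left: no assignment then satisfies all the clues, so flask ∈ Left.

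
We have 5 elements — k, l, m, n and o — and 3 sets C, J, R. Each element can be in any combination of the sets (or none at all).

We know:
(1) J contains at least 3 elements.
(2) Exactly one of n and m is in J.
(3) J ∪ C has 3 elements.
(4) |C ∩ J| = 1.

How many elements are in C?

1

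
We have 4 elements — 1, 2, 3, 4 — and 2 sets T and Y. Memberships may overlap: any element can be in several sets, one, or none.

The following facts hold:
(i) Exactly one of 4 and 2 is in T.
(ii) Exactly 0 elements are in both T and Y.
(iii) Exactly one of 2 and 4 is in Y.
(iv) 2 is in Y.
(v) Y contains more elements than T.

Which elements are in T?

T = {4}

From (iv): 2 ∈ Y.
(iii) (exactly one): 4 ∉ Y.
Suppose 1 ∈ T: no assignment then satisfies all the clues, so 1 ∉ T.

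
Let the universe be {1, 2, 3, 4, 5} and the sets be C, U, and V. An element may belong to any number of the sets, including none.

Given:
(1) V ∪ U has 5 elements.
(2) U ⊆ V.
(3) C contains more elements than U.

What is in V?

V = {1, 2, 3, 4, 5}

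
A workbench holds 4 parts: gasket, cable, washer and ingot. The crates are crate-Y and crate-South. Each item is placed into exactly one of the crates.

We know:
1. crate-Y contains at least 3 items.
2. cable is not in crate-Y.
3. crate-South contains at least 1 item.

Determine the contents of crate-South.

crate-South = {cable}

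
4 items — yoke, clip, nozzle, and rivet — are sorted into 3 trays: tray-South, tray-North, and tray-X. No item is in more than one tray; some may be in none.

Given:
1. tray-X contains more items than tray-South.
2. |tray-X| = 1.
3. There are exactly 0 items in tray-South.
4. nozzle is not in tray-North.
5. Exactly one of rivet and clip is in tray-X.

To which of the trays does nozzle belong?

nozzle: none

From (4): nozzle ∉ tray-North.
(3): tray-South already has 0, so the rest are out.
Suppose nozzle ∈ tray-X: no assignment then satisfies all the clues, so nozzle ∉ tray-X.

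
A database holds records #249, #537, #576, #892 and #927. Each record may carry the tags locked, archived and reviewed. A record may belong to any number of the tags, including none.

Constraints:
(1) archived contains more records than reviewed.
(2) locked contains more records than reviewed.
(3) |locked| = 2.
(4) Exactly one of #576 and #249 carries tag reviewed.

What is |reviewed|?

1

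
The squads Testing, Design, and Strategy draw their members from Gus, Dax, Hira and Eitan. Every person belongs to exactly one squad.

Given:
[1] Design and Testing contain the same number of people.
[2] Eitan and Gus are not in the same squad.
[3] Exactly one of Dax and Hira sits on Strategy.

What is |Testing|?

1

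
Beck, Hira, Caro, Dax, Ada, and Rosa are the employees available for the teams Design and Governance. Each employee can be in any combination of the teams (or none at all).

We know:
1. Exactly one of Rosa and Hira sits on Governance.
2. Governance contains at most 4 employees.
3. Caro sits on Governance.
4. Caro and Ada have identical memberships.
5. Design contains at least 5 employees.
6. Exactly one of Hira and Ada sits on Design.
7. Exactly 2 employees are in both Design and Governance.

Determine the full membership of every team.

Design = {Ada, Beck, Caro, Dax, Rosa}; Governance = {Ada, Caro, Hira}

From (3): Caro ∈ Governance.
(4): Ada matches Caro: Ada ∈ Governance.
Suppose Beck ∉ Design: no assignment then satisfies all the clues, so Beck ∈ Design.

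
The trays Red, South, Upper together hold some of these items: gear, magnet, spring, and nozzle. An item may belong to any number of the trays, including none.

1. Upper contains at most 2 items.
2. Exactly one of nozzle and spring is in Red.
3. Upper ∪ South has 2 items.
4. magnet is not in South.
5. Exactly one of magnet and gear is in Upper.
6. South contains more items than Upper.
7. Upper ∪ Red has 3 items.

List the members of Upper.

Upper = {gear}

From (4): magnet ∉ South.
Suppose gear ∉ Upper: no assignment then satisfies all the clues, so gear ∈ Upper.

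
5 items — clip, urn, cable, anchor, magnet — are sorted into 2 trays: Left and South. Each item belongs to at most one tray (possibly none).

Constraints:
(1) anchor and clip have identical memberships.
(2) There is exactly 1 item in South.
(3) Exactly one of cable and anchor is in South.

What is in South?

South = {cable}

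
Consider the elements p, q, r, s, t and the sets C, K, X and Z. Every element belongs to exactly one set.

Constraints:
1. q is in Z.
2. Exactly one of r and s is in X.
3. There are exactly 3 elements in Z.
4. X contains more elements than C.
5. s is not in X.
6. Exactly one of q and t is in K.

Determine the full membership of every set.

From (1): q ∈ Z.
From (5): s ∉ X.
(2) (exactly one): r ∈ X.
(6) (exactly one): t ∈ K.
(3): only 3 candidates remain for Z, so all are in.

C = {}; K = {t}; X = {r}; Z = {p, q, s}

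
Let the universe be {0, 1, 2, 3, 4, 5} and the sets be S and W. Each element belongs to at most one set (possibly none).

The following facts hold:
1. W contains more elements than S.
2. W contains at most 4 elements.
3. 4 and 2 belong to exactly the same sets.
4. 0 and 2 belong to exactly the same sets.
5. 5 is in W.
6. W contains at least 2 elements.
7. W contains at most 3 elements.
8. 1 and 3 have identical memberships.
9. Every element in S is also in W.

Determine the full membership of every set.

S = {}; W = {1, 3, 5}

From (5): 5 ∈ W.
Suppose 0 ∈ S: no assignment then satisfies all the clues, so 0 ∉ S.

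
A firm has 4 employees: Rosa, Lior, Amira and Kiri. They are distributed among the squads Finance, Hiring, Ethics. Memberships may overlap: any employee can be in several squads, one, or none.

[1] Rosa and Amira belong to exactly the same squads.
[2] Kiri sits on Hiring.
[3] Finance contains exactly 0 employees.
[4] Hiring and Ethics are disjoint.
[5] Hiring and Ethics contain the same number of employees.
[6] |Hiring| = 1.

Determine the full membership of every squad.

Finance = {}; Hiring = {Kiri}; Ethics = {Lior}

From (2): Kiri ∈ Hiring.
(3): Finance already has 0, so the rest are out.
(4) (disjoint): Kiri ∉ Ethics.
(6): Hiring already has 1, so the rest are out.
Suppose Rosa ∈ Ethics: no assignment then satisfies all the clues, so Rosa ∉ Ethics.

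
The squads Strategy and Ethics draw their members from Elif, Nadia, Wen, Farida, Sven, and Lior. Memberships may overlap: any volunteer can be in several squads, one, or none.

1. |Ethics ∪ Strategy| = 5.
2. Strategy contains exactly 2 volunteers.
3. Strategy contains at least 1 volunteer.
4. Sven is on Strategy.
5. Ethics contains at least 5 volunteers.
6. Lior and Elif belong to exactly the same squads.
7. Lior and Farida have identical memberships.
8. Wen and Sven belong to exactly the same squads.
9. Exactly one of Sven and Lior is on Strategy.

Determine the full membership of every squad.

Strategy = {Sven, Wen}; Ethics = {Elif, Farida, Lior, Sven, Wen}

From (4): Sven ∈ Strategy.
(8): Wen matches Sven: Wen ∈ Strategy.
(9) (exactly one): Lior ∉ Strategy.
(2): Strategy already has 2, so the rest are out.
Suppose Elif ∉ Ethics: no assignment then satisfies all the clues, so Elif ∈ Ethics.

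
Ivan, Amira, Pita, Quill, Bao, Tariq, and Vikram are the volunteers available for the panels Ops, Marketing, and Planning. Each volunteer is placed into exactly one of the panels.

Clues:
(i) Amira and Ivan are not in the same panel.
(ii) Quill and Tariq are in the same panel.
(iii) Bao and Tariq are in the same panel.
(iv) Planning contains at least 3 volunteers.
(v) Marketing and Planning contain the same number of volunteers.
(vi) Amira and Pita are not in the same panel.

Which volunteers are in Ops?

Ops = {Amira}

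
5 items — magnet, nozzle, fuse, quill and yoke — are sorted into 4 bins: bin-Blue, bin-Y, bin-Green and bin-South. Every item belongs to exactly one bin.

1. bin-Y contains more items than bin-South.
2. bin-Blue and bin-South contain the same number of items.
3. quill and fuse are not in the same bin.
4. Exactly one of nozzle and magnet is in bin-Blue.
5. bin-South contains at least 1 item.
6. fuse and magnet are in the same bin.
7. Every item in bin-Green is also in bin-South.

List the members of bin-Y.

bin-Y = {fuse, magnet, yoke}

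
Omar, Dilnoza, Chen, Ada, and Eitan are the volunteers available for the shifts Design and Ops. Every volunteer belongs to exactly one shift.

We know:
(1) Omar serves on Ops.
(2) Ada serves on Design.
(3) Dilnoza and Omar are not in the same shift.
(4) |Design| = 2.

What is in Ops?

Ops = {Chen, Eitan, Omar}

From (1): Omar ∈ Ops.
From (2): Ada ∈ Design.
(3): Dilnoza ∉ Ops.
Only one shift left: Dilnoza ∈ Design.
(4): Design already has 2, so the rest are out.
Only one shift left: Chen ∈ Ops.
Only one shift left: Eitan ∈ Ops.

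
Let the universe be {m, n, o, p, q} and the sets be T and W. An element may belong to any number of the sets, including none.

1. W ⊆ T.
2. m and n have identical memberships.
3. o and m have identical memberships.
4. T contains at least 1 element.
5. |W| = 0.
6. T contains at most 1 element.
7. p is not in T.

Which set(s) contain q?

q: T

From (7): p ∉ T.
(1) contrapositive: p ∉ W.
(5): W already has 0, so the rest are out.
Suppose q ∉ T: no assignment then satisfies all the clues, so q ∈ T.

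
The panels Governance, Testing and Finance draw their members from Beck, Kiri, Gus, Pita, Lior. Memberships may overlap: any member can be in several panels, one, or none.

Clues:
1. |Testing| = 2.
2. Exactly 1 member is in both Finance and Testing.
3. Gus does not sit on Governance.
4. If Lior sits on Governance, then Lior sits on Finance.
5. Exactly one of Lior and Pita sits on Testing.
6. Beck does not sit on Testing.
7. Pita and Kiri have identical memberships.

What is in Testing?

Testing = {Gus, Lior}

From (3): Gus ∉ Governance.
From (6): Beck ∉ Testing.
Suppose Kiri ∈ Testing: no assignment then satisfies all the clues, so Kiri ∉ Testing.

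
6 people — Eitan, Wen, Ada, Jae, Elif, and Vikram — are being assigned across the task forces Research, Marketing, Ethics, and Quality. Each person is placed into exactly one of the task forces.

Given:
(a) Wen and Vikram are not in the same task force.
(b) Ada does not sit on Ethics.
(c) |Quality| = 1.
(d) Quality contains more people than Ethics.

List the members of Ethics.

Ethics = {}

From (b): Ada ∉ Ethics.
Suppose Eitan ∈ Ethics: no assignment then satisfies all the clues, so Eitan ∉ Ethics.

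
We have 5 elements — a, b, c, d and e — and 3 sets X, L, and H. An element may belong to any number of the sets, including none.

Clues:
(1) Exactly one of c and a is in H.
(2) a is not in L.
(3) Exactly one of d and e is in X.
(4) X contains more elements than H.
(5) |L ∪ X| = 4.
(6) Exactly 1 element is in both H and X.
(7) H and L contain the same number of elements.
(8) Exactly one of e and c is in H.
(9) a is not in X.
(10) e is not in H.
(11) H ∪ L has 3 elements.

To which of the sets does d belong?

d: H, L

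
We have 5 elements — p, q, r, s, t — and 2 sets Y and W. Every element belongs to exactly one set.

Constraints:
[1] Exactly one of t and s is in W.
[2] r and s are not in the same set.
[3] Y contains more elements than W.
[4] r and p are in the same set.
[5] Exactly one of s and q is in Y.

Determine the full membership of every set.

Y = {p, q, r, t}; W = {s}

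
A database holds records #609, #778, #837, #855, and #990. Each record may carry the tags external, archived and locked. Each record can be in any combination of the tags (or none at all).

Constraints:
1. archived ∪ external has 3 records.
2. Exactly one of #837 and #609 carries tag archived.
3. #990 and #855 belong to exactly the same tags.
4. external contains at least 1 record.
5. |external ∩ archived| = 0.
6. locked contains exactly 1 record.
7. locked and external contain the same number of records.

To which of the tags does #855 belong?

#855: none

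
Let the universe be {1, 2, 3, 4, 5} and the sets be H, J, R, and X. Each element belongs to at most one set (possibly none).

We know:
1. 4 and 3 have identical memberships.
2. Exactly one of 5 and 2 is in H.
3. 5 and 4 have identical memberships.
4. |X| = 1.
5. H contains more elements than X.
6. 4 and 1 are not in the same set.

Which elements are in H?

H = {3, 4, 5}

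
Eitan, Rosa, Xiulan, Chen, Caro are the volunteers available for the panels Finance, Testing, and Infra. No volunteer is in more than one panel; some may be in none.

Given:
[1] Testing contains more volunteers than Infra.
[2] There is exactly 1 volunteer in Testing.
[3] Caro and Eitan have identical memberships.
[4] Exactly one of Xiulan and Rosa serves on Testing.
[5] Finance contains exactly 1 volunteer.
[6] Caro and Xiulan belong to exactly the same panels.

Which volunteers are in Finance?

Finance = {Chen}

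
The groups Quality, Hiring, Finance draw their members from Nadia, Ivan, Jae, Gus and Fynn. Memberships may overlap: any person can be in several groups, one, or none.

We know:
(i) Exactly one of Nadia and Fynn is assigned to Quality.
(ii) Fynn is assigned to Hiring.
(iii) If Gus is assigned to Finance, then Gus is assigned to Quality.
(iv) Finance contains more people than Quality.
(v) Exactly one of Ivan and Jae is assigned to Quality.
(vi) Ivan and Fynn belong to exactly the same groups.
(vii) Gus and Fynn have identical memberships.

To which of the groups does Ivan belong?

Ivan: Finance, Hiring, Quality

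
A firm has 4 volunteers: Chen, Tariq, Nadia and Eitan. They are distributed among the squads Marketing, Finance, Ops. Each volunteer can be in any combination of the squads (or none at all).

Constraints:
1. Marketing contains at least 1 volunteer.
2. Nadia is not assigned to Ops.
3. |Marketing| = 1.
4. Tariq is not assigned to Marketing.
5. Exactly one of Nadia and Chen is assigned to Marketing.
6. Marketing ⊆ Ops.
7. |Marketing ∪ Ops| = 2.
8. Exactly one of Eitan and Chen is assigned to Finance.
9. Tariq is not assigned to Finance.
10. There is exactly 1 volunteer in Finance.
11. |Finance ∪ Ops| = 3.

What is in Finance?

Finance = {Eitan}

From (2): Nadia ∉ Ops.
From (4): Tariq ∉ Marketing.
From (9): Tariq ∉ Finance.
(6) contrapositive: Nadia ∉ Marketing.
(5) (exactly one): Chen ∈ Marketing.
(6) with Chen ∈ Marketing: Chen ∈ Ops.
(3): Marketing already has 1, so the rest are out.
Suppose Chen ∈ Finance: no assignment then satisfies all the clues, so Chen ∉ Finance.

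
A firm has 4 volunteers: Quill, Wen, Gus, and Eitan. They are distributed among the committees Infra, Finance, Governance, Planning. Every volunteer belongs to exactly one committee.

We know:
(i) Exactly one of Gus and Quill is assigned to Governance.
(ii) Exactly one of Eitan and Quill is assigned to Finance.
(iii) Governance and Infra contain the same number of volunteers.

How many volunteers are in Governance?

1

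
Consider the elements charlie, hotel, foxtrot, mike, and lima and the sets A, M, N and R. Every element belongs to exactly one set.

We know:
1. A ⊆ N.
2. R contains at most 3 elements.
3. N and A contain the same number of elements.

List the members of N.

N = {}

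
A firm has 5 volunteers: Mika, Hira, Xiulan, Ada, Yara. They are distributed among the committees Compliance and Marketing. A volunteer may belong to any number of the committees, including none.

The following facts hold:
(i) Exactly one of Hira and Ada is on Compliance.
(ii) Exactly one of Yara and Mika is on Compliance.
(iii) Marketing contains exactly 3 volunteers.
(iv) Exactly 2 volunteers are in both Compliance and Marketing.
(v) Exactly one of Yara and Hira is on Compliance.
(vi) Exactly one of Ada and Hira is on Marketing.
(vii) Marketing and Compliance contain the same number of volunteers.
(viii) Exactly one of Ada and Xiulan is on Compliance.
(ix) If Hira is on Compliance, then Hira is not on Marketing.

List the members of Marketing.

Marketing = {Ada, Mika, Xiulan}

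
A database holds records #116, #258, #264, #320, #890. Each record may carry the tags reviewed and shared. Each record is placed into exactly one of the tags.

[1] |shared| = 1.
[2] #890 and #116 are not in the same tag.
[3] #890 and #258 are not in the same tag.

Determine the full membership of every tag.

reviewed = {#116, #258, #264, #320}; shared = {#890}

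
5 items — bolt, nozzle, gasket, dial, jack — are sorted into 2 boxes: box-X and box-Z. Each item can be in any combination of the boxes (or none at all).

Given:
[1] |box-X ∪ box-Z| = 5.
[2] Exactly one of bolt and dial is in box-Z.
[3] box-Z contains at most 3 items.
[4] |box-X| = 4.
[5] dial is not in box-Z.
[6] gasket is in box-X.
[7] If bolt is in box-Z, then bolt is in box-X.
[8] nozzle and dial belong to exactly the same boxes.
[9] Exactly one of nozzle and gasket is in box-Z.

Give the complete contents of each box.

box-X = {bolt, dial, gasket, nozzle}; box-Z = {bolt, gasket, jack}

From (5): dial ∉ box-Z.
From (6): gasket ∈ box-X.
(2) (exactly one): bolt ∈ box-Z.
(7): bolt ∈ box-X.
(8): nozzle matches dial: nozzle ∉ box-Z.
(9) (exactly one): gasket ∈ box-Z.
Suppose nozzle ∉ box-X: no assignment then satisfies all the clues, so nozzle ∈ box-X.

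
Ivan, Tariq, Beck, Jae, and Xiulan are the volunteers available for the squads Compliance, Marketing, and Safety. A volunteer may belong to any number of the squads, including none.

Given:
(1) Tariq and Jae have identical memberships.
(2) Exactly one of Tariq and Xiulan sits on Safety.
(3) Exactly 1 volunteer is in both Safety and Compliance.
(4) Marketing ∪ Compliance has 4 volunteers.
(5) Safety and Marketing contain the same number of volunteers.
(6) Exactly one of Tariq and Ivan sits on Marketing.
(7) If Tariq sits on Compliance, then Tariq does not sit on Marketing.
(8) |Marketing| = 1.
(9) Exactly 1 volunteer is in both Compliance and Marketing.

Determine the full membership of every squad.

Compliance = {Ivan, Jae, Tariq, Xiulan}; Marketing = {Ivan}; Safety = {Xiulan}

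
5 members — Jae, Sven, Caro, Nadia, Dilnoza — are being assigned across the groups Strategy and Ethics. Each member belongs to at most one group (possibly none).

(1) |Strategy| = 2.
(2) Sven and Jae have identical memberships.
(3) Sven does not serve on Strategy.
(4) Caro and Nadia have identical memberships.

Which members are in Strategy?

Strategy = {Caro, Nadia}

From (3): Sven ∉ Strategy.
(2): Jae matches Sven: Jae ∉ Strategy.
Suppose Caro ∉ Strategy: no assignment then satisfies all the clues, so Caro ∈ Strategy.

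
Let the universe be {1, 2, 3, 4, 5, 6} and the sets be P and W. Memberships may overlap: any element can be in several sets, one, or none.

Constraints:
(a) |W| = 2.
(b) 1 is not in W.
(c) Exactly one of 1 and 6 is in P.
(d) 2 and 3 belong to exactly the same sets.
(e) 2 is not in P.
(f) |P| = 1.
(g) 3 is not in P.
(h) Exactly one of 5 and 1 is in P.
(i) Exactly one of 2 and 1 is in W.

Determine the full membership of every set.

P = {1}; W = {2, 3}

From (b): 1 ∉ W.
From (e): 2 ∉ P.
From (g): 3 ∉ P.
(i) (exactly one): 2 ∈ W.
(d): 3 matches 2: 3 ∈ W.
(a): W already has 2, so the rest are out.
Suppose 1 ∉ P: no assignment then satisfies all the clues, so 1 ∈ P.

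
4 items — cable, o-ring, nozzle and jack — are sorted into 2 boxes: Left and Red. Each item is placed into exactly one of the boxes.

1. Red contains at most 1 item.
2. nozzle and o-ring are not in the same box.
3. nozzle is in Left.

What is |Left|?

3

From (3): nozzle ∈ Left.
(2): o-ring ∉ Left.
Only one box left: o-ring ∈ Red.
(1): Red already has 1, so the rest are out.
Only one box left: cable ∈ Left.
Only one box left: jack ∈ Left.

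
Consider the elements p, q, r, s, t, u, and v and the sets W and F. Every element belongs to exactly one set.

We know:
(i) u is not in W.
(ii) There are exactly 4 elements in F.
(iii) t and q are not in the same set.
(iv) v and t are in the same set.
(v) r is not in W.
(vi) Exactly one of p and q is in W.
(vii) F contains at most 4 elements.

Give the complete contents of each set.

W = {p, t, v}; F = {q, r, s, u}

From (i): u ∉ W.
From (v): r ∉ W.
Only one set left: r ∈ F.
Only one set left: u ∈ F.
Suppose p ∉ W: no assignment then satisfies all the clues, so p ∈ W.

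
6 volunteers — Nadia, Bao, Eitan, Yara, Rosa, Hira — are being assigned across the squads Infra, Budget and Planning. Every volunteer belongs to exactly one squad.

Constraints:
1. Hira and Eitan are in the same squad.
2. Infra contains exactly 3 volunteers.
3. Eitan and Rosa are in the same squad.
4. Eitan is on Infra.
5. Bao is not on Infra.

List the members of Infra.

From (4): Eitan ∈ Infra.
From (5): Bao ∉ Infra.
(1): Hira matches Eitan: Hira ∈ Infra.
(3): Rosa matches Eitan: Rosa ∈ Infra.
(2): Infra already has 3, so the rest are out.

Infra = {Eitan, Hira, Rosa}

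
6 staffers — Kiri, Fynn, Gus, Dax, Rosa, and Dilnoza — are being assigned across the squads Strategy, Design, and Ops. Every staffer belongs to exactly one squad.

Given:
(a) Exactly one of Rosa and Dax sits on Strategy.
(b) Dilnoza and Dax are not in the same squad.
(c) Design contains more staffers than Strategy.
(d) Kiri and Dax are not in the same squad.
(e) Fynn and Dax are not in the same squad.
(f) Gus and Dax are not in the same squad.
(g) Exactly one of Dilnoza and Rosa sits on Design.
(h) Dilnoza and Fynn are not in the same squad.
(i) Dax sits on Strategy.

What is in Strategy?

Strategy = {Dax}

From (i): Dax ∈ Strategy.
(a) (exactly one): Rosa ∉ Strategy.
(b): Dilnoza ∉ Strategy.
(d): Kiri ∉ Strategy.
(e): Fynn ∉ Strategy.
(f): Gus ∉ Strategy.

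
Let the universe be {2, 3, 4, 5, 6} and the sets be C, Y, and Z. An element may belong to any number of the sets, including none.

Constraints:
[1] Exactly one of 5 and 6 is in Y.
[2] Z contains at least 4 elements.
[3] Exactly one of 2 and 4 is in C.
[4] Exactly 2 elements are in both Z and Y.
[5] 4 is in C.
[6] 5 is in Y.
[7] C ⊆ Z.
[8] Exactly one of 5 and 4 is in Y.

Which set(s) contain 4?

4: C, Z

From (5): 4 ∈ C.
From (6): 5 ∈ Y.
(1) (exactly one): 6 ∉ Y.
(3) (exactly one): 2 ∉ C.
(7) with 4 ∈ C: 4 ∈ Z.
(8) (exactly one): 4 ∉ Y.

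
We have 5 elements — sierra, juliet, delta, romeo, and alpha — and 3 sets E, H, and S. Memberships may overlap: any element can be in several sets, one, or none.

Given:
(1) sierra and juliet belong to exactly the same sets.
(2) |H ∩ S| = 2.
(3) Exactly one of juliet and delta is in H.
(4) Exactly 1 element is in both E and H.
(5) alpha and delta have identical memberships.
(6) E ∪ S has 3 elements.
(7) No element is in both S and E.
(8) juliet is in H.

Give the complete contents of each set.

E = {romeo}; H = {juliet, romeo, sierra}; S = {juliet, sierra}

From (8): juliet ∈ H.
(1): sierra matches juliet: sierra ∈ H.
(3) (exactly one): delta ∉ H.
(5): alpha matches delta: alpha ∉ H.
Suppose sierra ∈ E: no assignment then satisfies all the clues, so sierra ∉ E.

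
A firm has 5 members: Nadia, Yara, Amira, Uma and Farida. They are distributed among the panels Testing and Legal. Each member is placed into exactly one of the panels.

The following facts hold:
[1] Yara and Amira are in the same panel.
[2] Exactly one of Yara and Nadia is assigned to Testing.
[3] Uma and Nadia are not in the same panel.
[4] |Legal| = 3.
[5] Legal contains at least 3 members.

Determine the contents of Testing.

Testing = {Farida, Nadia}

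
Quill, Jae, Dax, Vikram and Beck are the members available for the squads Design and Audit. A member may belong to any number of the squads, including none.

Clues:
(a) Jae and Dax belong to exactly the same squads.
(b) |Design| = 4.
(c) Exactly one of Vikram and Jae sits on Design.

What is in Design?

Design = {Beck, Dax, Jae, Quill}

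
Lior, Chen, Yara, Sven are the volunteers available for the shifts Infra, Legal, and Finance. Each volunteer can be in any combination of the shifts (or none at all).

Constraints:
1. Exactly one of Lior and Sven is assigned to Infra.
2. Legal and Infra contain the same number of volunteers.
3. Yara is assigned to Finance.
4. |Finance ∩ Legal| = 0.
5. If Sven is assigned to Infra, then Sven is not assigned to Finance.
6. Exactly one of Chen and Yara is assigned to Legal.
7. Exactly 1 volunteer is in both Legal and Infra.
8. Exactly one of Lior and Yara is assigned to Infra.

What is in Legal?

Legal = {Chen, Sven}

From (3): Yara ∈ Finance.
Suppose Lior ∈ Legal: no assignment then satisfies all the clues, so Lior ∉ Legal.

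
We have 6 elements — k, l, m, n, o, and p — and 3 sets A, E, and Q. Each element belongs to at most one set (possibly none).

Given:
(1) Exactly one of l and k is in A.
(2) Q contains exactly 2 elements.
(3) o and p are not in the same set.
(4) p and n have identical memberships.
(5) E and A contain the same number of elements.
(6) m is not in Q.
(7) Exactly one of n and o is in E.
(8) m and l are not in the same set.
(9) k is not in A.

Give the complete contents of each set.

A = {l}; E = {o}; Q = {n, p}

From (6): m ∉ Q.
From (9): k ∉ A.
(1) (exactly one): l ∈ A.
(8): m ∉ A.
Suppose k ∈ E: no assignment then satisfies all the clues, so k ∉ E.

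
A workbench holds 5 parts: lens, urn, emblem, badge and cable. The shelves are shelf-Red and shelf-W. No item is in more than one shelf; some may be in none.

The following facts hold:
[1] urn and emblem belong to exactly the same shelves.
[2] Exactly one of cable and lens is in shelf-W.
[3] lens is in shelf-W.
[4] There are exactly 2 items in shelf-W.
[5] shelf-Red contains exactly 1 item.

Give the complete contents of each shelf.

shelf-Red = {cable}; shelf-W = {badge, lens}

From (3): lens ∈ shelf-W.
(2) (exactly one): cable ∉ shelf-W.
Suppose urn ∈ shelf-Red: no assignment then satisfies all the clues, so urn ∉ shelf-Red.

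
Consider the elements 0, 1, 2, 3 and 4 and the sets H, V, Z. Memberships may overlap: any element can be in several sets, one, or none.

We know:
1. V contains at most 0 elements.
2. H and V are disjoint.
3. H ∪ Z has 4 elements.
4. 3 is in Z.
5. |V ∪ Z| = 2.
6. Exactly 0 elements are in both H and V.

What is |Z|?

2

From (4): 3 ∈ Z.
(1): V already has 0, so the rest are out.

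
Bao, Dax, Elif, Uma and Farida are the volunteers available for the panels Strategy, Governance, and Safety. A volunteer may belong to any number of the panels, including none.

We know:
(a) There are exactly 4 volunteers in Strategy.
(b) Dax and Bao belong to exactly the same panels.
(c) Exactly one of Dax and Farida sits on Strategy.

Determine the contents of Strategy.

Strategy = {Bao, Dax, Elif, Uma}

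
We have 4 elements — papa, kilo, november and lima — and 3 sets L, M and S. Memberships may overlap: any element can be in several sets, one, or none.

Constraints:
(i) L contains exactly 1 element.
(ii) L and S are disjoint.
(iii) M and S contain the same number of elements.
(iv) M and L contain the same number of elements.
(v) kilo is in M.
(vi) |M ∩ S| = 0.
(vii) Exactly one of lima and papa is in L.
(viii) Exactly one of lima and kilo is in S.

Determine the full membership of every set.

L = {papa}; M = {kilo}; S = {lima}

From (v): kilo ∈ M.
Suppose papa ∉ L: no assignment then satisfies all the clues, so papa ∈ L.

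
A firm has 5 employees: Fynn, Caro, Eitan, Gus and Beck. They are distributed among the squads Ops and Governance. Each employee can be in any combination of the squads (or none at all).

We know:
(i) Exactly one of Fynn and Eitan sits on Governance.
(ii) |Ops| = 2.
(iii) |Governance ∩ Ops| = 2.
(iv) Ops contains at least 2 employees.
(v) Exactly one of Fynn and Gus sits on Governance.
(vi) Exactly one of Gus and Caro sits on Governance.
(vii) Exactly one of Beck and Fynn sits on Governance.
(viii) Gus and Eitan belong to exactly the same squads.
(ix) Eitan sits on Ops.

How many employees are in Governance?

3

From (ix): Eitan ∈ Ops.
(viii): Gus matches Eitan: Gus ∈ Ops.
(ii): Ops already has 2, so the rest are out.
Suppose Fynn ∈ Governance: no assignment then satisfies all the clues, so Fynn ∉ Governance.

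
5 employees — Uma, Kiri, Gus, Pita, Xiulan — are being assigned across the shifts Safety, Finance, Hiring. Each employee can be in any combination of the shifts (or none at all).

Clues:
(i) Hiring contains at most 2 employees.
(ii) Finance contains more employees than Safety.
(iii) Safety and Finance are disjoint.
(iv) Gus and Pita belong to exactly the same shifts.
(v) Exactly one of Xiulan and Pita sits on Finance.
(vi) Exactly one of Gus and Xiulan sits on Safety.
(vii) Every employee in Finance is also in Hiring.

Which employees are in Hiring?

Hiring = {Gus, Pita}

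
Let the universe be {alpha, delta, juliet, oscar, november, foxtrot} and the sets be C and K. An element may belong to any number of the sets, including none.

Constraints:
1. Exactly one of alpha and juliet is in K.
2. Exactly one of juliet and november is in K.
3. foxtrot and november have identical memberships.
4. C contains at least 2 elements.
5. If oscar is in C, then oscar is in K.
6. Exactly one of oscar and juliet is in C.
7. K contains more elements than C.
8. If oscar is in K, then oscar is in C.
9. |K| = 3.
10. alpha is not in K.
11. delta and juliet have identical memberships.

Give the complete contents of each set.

C = {alpha, oscar}; K = {delta, juliet, oscar}

From (10): alpha ∉ K.
(1) (exactly one): juliet ∈ K.
(2) (exactly one): november ∉ K.
(3): foxtrot matches november: foxtrot ∉ K.
(9): only 3 candidates remain for K, so all are in.
(8): oscar ∈ C.
(6) (exactly one): juliet ∉ C.
(11): delta matches juliet: delta ∉ C.
Suppose alpha ∉ C: no assignment then satisfies all the clues, so alpha ∈ C.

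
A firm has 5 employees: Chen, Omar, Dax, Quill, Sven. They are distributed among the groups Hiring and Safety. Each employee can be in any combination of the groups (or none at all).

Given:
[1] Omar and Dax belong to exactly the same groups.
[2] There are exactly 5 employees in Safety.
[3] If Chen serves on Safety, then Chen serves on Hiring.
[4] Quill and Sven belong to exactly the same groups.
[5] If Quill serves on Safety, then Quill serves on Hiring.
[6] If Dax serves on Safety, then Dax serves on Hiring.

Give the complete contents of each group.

Hiring = {Chen, Dax, Omar, Quill, Sven}; Safety = {Chen, Dax, Omar, Quill, Sven}

(2): only 5 candidates remain for Safety, so all are in.
(3): Chen ∈ Hiring.
(5): Quill ∈ Hiring.
(6): Dax ∈ Hiring.
(1): Omar matches Dax: Omar ∈ Hiring.
(4): Sven matches Quill: Sven ∈ Hiring.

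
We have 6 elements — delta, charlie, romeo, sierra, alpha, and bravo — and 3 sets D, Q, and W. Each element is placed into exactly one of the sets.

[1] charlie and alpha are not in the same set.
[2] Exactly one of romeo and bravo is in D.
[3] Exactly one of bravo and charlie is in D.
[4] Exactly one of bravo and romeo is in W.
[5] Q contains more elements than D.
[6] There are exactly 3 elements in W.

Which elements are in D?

D = {bravo}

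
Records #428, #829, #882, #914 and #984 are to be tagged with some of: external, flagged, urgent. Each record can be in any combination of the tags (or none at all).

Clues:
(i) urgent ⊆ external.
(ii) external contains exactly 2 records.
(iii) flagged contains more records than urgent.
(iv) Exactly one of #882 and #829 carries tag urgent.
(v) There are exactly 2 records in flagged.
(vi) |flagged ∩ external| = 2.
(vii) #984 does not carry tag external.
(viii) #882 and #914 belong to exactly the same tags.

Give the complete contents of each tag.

external = {#428, #829}; flagged = {#428, #829}; urgent = {#829}

From (vii): #984 ∉ external.
(i) contrapositive: #984 ∉ urgent.
Suppose #428 ∉ external: no assignment then satisfies all the clues, so #428 ∈ external.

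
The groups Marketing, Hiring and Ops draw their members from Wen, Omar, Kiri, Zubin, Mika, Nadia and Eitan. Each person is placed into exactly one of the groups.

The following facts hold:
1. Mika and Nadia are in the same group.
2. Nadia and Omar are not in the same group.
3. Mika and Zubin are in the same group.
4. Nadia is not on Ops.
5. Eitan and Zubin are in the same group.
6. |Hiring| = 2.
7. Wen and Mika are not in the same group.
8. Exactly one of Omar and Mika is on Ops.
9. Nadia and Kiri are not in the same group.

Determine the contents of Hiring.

Hiring = {Kiri, Wen}

From (4): Nadia ∉ Ops.
(1): Mika matches Nadia: Mika ∉ Ops.
(3): Zubin matches Mika: Zubin ∉ Ops.
(5): Eitan matches Zubin: Eitan ∉ Ops.
(8) (exactly one): Omar ∈ Ops.
Suppose Wen ∉ Hiring: no assignment then satisfies all the clues, so Wen ∈ Hiring.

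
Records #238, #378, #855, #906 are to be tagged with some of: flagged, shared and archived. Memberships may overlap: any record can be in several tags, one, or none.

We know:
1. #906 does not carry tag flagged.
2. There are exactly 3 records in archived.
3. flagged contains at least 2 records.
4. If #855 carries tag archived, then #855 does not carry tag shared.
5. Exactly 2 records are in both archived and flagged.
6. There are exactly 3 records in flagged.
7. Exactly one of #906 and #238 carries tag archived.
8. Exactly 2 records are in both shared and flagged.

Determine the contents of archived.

From (1): #906 ∉ flagged.
(6): only 3 candidates remain for flagged, so all are in.
Suppose #238 ∈ archived: no assignment then satisfies all the clues, so #238 ∉ archived.

archived = {#378, #855, #906}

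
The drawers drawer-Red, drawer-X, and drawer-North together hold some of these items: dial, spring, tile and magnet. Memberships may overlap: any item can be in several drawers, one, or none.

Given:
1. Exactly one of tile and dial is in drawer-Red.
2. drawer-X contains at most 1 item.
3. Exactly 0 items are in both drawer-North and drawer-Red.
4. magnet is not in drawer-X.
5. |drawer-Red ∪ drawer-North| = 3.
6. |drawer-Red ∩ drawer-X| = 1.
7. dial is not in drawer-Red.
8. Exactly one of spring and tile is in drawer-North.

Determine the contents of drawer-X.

drawer-X = {tile}

From (4): magnet ∉ drawer-X.
From (7): dial ∉ drawer-Red.
(1) (exactly one): tile ∈ drawer-Red.
Suppose dial ∈ drawer-X: no assignment then satisfies all the clues, so dial ∉ drawer-X.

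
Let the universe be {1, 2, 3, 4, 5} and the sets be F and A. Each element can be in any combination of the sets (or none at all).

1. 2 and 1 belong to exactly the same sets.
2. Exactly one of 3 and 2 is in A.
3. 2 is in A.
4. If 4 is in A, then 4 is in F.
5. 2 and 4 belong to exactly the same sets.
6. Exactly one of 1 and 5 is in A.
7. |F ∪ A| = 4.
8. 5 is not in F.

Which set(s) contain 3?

From (3): 2 ∈ A.
From (8): 5 ∉ F.
(1): 1 matches 2: 1 ∈ A.
(2) (exactly one): 3 ∉ A.
(5): 4 matches 2: 4 ∈ A.
(6) (exactly one): 5 ∉ A.
(4): 4 ∈ F.
(5): 2 matches 4: 2 ∈ F.
(1): 1 matches 2: 1 ∈ F.
Suppose 3 ∉ F: no assignment then satisfies all the clues, so 3 ∈ F.

3: F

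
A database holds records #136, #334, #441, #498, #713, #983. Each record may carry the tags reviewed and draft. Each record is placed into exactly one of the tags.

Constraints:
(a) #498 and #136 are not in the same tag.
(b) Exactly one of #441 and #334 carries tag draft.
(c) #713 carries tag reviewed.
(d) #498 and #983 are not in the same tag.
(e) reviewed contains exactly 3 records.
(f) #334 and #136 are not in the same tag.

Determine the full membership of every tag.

From (c): #713 ∈ reviewed.
Suppose #136 ∈ reviewed: no assignment then satisfies all the clues, so #136 ∉ reviewed.

reviewed = {#334, #498, #713}; draft = {#136, #441, #983}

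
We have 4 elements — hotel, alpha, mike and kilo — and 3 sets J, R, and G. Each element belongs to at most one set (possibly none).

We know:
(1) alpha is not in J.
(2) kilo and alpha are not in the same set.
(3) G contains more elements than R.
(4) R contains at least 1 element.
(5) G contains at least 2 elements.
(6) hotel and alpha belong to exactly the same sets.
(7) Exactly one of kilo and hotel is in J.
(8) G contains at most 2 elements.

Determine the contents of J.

J = {kilo}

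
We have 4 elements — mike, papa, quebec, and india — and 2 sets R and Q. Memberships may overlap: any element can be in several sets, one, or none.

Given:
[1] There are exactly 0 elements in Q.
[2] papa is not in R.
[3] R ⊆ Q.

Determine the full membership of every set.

From (2): papa ∉ R.
(1): Q already has 0, so the rest are out.
(3) contrapositive: mike ∉ R.
(3) contrapositive: quebec ∉ R.
(3) contrapositive: india ∉ R.

R = {}; Q = {}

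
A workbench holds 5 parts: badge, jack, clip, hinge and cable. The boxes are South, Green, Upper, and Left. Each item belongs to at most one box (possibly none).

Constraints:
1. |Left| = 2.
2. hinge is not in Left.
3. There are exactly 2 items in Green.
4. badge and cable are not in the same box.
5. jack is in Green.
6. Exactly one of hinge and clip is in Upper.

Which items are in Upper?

Upper = {hinge}

From (2): hinge ∉ Left.
From (5): jack ∈ Green.
Suppose badge ∈ Upper: no assignment then satisfies all the clues, so badge ∉ Upper.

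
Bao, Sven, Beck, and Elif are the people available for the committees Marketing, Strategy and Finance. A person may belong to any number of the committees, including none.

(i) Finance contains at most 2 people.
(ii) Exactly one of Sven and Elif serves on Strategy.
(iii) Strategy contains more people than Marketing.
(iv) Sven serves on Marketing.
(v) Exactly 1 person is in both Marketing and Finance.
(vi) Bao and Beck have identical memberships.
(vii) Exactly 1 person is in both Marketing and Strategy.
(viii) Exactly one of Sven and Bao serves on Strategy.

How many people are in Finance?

1

From (iv): Sven ∈ Marketing.
Suppose Bao ∈ Marketing: no assignment then satisfies all the clues, so Bao ∉ Marketing.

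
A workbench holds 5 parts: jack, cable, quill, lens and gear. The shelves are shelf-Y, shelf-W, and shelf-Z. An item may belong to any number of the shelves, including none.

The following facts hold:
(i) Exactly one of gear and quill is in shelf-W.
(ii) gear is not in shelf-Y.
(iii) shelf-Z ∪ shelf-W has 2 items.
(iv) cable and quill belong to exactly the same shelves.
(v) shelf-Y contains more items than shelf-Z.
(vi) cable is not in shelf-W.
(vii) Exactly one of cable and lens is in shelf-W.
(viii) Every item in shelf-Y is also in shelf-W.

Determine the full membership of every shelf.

shelf-Y = {lens}; shelf-W = {gear, lens}; shelf-Z = {}

From (ii): gear ∉ shelf-Y.
From (vi): cable ∉ shelf-W.
(iv): quill matches cable: quill ∉ shelf-W.
(vii) (exactly one): lens ∈ shelf-W.
(viii) contrapositive: cable ∉ shelf-Y.
(viii) contrapositive: quill ∉ shelf-Y.
(i) (exactly one): gear ∈ shelf-W.
Suppose jack ∈ shelf-Y: no assignment then satisfies all the clues, so jack ∉ shelf-Y.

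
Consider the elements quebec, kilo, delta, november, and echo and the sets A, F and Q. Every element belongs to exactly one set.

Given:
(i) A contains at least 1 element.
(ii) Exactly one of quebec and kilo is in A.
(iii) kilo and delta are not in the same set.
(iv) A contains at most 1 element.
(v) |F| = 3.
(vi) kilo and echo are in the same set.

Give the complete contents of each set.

A = {quebec}; F = {echo, kilo, november}; Q = {delta}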